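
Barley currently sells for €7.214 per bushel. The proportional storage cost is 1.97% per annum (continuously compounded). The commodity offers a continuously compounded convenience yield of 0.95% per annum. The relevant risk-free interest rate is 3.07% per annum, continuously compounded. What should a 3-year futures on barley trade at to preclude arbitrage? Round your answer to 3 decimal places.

Net carry = r + u − y = 0.0307 + 0.0197 − 0.0095 = 0.0409
F = S·e^((r+u−y)T) = 7.214 · e^(0.0409 × 3) = 7.214 · e^0.122700
= 7.214 × 1.130545 = €8.156 per bushel

€8.156 per bushel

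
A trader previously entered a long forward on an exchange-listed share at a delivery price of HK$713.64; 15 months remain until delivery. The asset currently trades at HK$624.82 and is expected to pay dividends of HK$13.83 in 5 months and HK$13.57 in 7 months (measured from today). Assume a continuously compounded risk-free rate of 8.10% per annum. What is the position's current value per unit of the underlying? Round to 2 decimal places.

-HK$46.42

PV(remaining dividends) I = 13.83·e^(−0.0810·5/12) + 13.57·e^(−0.0810·7/12) = 26.3148
Current forward F = (S − I)·e^(rT) = (624.82 − 26.3148)·e^(0.0810·15/12) = 598.5052 × 1.106553 = 662.2777
Value (long) = (F − K)·e^(−rT) = (662.2777 − 713.64) × 0.903707 = -46.4165
Value = -HK$46.42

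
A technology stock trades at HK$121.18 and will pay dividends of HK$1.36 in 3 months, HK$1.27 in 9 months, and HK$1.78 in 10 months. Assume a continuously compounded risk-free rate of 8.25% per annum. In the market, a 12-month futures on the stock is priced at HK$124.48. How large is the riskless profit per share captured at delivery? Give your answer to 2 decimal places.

HK$2.57 per share

PV(dividends) I = 1.36·e^(−0.0825·3/12) + 1.27·e^(−0.0825·9/12) + 1.78·e^(−0.0825·10/12) = 4.1878
Fair futures F* = (S − I)·e^(rT) = (121.18 − 4.1878)·e^0.082500 = 116.9922 × 1.085999 = 127.0534
Market HK$124.48 < fair 127.0534: forward underpriced → reverse cash-and-carry (short the stock, invest proceeds at r, pay the dividends, go long the forward).
Profit at T = |F_mkt − F*| = |124.48 − 127.0534| = HK$2.57 per share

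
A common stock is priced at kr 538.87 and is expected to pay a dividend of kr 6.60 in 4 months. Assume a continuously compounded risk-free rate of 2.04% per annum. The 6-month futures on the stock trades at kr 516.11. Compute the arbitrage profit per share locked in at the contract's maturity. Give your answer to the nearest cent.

kr 21.66 per share

PV(dividends) I = 6.60·e^(−0.0204·4/12) = 6.5553
Fair futures F* = (S − I)·e^(rT) = (538.87 − 6.5553)·e^0.010200 = 532.3147 × 1.010252 = 537.7720
Market kr 516.11 < fair 537.7720: forward underpriced → reverse cash-and-carry (short the stock, invest proceeds at r, pay the dividends, go long the forward).
Profit at T = |F_mkt − F*| = |516.11 − 537.7720| = kr 21.66 per share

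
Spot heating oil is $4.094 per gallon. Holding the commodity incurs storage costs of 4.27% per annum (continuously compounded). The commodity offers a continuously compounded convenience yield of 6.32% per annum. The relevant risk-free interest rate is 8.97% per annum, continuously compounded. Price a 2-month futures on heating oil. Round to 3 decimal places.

Net carry = r + u − y = 0.0897 + 0.0427 − 0.0632 = 0.0692
F = S·e^((r+u−y)T) = 4.094 · e^(0.0692 × 2/12) = 4.094 · e^0.011533
= 4.094 × 1.011600 = $4.141 per gallon

$4.141 per gallon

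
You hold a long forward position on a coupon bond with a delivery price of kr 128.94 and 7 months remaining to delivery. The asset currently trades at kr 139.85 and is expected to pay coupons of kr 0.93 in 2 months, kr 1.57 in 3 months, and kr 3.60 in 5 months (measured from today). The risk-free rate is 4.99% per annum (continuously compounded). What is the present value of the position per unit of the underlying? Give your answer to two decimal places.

PV(remaining coupons) I = 0.93·e^(−0.0499·2/12) + 1.57·e^(−0.0499·3/12) + 3.60·e^(−0.0499·5/12) = 5.9988
Current forward F = (S − I)·e^(rT) = (139.85 − 5.9988)·e^(0.0499·7/12) = 133.8512 × 1.029536 = 137.8046
Value (long) = (F − K)·e^(−rT) = (137.8046 − 128.94) × 0.971311 = 8.6103
Value = kr 8.61

kr 8.61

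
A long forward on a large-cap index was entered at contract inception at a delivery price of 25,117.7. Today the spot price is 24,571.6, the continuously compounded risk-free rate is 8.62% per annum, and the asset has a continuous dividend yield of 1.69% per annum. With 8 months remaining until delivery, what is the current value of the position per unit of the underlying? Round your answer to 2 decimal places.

Current fair forward for the remaining 8 months: F = S·e^((r − q)·T), (r − q) = 0.0862 − 0.0169 = 0.0693
F = 24571.6 · e^(0.0693 × 8/12) = 24571.6 × 1.04728385 = 25733.4398
Value of long forward = (F − K)·e^(−rT) = (25733.4398 − 25117.7) · e^(−0.0862·8/12)
= 615.7398 × 0.94415336 = 581.35

581.35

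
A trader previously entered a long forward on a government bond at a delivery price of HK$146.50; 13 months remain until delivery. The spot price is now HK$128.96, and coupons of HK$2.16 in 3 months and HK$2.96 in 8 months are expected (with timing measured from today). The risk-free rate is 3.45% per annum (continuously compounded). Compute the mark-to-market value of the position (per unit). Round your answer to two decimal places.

PV(remaining coupons) I = 2.16·e^(−0.0345·3/12) + 2.96·e^(−0.0345·8/12) = 5.0341
Current forward F = (S − I)·e^(rT) = (128.96 − 5.0341)·e^(0.0345·13/12) = 123.9259 × 1.038082 = 128.6452
Value (long) = (F − K)·e^(−rT) = (128.6452 − 146.50) × 0.963315 = -17.1998
Value = -HK$17.20

-HK$17.20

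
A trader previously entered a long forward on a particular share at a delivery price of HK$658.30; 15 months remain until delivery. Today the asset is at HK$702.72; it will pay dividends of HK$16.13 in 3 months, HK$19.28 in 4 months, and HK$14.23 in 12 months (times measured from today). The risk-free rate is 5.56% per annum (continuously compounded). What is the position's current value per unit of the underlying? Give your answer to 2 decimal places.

PV(remaining dividends) I = 16.13·e^(−0.0556·3/12) + 19.28·e^(−0.0556·4/12) + 14.23·e^(−0.0556·12/12) = 48.2937
Current forward F = (S − I)·e^(rT) = (702.72 − 48.2937)·e^(0.0556·15/12) = 654.4263 × 1.071972 = 701.5267
Value (long) = (F − K)·e^(−rT) = (701.5267 − 658.30) × 0.932860 = 40.3245
Value = HK$40.32

HK$40.32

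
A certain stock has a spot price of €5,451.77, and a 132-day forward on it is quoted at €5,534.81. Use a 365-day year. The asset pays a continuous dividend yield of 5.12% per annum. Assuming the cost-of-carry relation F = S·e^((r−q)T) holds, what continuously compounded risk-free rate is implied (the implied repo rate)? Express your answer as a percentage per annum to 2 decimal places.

From F = S·e^((r−q)T): (r − q) = ln(F/S)/T
ln(5534.81/5451.77) = ln(1.015232) = 0.015117
(r − q) = 0.015117 / (132/365) = 0.041801
r = ln(F/S)/T + q = 0.041801 + 0.0512 = 0.093001
r = 9.30%

9.30%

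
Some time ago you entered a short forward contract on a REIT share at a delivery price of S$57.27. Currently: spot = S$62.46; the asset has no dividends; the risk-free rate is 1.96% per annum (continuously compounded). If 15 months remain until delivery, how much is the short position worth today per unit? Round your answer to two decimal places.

Current fair forward for the remaining 15 months: F = S·e^(r·T), r = 0.0196
F = 62.46 · e^(0.0196 × 15/12) = 62.46 × 1.024803 = 64.0092
Value of long forward = (F − K)·e^(−rT) = (64.0092 − 57.27) · e^(−0.0196·15/12)
= 6.7392 × 0.975798 = 6.58
Short position value = −(long value) = -S$6.58

-S$6.58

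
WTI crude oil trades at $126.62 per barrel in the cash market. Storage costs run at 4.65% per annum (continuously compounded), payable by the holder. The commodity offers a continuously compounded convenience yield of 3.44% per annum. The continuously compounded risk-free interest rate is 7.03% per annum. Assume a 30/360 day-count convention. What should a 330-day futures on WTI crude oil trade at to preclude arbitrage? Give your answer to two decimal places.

Net carry = r + u − y = 0.0703 + 0.0465 − 0.0344 = 0.0824
F = S·e^((r+u−y)T) = 126.62 · e^(0.0824 × 330/360) = 126.62 · e^0.075533
= 126.62 × 1.078459 = $136.55 per barrel

$136.55 per barrel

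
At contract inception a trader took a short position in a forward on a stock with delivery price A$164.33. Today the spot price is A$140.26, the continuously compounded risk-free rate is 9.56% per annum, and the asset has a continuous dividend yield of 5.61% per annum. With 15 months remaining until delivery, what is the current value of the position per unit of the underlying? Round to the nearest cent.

Current fair forward for the remaining 15 months: F = S·e^((r − q)·T), (r − q) = 0.0956 − 0.0561 = 0.0395
F = 140.26 · e^(0.0395 × 15/12) = 140.26 × 1.050614 = 147.3591
Value of long forward = (F − K)·e^(−rT) = (147.3591 − 164.33) · e^(−0.0956·15/12)
= -16.9709 × 0.887364 = -15.06
Short position value = −(long value) = A$15.06

A$15.06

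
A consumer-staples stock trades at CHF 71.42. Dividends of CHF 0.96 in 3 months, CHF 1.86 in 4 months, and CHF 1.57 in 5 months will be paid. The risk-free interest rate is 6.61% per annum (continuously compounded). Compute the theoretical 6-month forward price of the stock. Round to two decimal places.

CHF 69.38

PV(dividends) I = 0.96·e^(−0.0661·3/12) + 1.86·e^(−0.0661·4/12) + 1.57·e^(−0.0661·5/12)
I = 0.9443 + 1.8195 + 1.5273 = 4.2911
F = (S − I)·e^(rT) = (71.42 − 4.2911) · e^(0.0661·6/12)
= 67.1289 · e^0.033050 = 67.1289 × 1.033602 = CHF 69.38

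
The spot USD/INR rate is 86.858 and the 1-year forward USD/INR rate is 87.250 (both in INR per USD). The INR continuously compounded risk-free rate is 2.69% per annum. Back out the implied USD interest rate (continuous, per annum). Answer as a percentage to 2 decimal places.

2.24%

F = S·e^((r_INR − r_USD)T) ⇒ r_USD = r_INR − ln(F/S)/T
ln(87.250/86.858) = 0.004503; /(1) = 0.004503
r_USD = 0.0269 − 0.004503 = 0.022397
r_USD = 2.24%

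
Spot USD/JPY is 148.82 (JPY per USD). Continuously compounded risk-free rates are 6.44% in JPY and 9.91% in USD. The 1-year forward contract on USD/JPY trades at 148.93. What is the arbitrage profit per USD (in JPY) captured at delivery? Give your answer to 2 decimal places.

5.19 per USD (in JPY)

Fair forward: F* = S·e^(carry·T), with carry = (r_JPY − r_USD) = 0.0644 − 0.0991 = -0.0347
F* = 148.82 · e^(-0.0347 × 12/12) = 148.82 · e^-0.034700 = 148.82 × 0.965895 = 143.7445
Market 148.93 > fair 143.7445: forward overpriced → cash-and-carry (buy spot, short the forward).
At maturity, profit = |F_mkt − F*| = |148.93 − 143.7445| = 5.19 per USD (in JPY)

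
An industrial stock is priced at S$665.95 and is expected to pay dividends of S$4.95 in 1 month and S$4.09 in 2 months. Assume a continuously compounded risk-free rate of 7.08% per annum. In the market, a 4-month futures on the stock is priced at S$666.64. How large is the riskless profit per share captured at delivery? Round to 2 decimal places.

PV(dividends) I = 4.95·e^(−0.0708·1/12) + 4.09·e^(−0.0708·2/12) = 8.9629
Fair futures F* = (S − I)·e^(rT) = (665.95 − 8.9629)·e^0.023600 = 656.9871 × 1.023881 = 672.6766
Market S$666.64 < fair 672.6766: forward underpriced → reverse cash-and-carry (short the stock, invest proceeds at r, pay the dividends, go long the forward).
Profit at T = |F_mkt − F*| = |666.64 − 672.6766| = S$6.04 per share

S$6.04 per share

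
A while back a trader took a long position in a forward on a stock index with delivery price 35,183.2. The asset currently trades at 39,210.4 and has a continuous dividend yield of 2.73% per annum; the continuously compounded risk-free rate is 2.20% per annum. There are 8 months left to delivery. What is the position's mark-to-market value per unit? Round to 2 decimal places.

3832.28

Current fair forward for the remaining 8 months: F = S·e^((r − q)·T), (r − q) = 0.0220 − 0.0273 = -0.0053
F = 39210.4 · e^(-0.0053 × 8/12) = 39210.4 × 0.99647290 = 39072.1010
Value of long forward = (F − K)·e^(−rT) = (39072.1010 − 35183.2) · e^(−0.0220·8/12)
= 3888.9010 × 0.98544036 = 3832.28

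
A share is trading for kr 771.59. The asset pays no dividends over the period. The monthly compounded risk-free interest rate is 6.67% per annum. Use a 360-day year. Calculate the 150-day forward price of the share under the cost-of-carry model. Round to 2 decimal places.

kr 793.27

F = S · (1+r/12)^(12T)
= 771.59 × 1.028102
F = kr 793.27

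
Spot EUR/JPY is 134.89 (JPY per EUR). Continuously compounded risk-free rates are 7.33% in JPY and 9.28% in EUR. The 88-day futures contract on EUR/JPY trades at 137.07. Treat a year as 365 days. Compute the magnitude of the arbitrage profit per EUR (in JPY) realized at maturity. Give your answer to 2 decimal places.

2.81 per EUR (in JPY)

Fair futures: F* = S·e^(carry·T), with carry = (r_JPY − r_EUR) = 0.0733 − 0.0928 = -0.0195
F* = 134.89 · e^(-0.0195 × 88/365) = 134.89 · e^-0.004701 = 134.89 × 0.995310 = 134.2574
Market 137.07 > fair 134.2574: forward overpriced → cash-and-carry (buy spot, short the forward).
At maturity, profit = |F_mkt − F*| = |137.07 − 134.2574| = 2.81 per EUR (in JPY)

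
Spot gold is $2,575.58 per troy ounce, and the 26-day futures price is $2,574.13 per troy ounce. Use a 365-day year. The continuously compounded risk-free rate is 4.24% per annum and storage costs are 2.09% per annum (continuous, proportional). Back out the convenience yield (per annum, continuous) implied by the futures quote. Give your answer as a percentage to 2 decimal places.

7.12%

F = S·e^((r+u−y)T) ⇒ (r+u−y) = ln(F/S)/T
ln(2574.13/2575.58) = -0.000563; /T ⇒ -0.007904
y = r + u − ln(F/S)/T = 0.0424 + 0.0209 + 0.007904 = 0.071204
y = 7.12%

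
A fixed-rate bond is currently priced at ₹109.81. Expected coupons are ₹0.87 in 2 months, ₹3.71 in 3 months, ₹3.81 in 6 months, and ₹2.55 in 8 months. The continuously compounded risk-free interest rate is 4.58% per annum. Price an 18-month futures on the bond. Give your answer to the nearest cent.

₹106.13

PV(coupons) I = 0.87·e^(−0.0458·2/12) + 3.71·e^(−0.0458·3/12) + 3.81·e^(−0.0458·6/12) + 2.55·e^(−0.0458·8/12)
I = 0.8634 + 3.6678 + 3.7237 + 2.4733 = 10.7282
F = (S − I)·e^(rT) = (109.81 − 10.7282) · e^(0.0458·18/12)
= 99.0818 · e^0.068700 = 99.0818 × 1.071115 = ₹106.13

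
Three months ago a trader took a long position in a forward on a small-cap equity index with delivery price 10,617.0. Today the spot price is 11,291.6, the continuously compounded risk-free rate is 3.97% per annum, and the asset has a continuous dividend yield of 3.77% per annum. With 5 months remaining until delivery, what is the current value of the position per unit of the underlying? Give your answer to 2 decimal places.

672.79

Current fair forward for the remaining 5 months: F = S·e^((r − q)·T), (r − q) = 0.0397 − 0.0377 = 0.0020
F = 11291.6 · e^(0.0020 × 5/12) = 11291.6 × 1.00083368 = 11301.0136
Value of long forward = (F − K)·e^(−rT) = (11301.0136 − 10617.0) · e^(−0.0397·5/12)
= 684.0136 × 0.98359440 = 672.79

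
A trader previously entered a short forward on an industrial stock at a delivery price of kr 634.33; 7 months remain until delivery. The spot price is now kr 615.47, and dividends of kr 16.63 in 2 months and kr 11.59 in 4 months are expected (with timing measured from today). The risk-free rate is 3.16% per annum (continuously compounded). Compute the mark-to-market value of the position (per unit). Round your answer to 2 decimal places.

PV(remaining dividends) I = 16.63·e^(−0.0316·2/12) + 11.59·e^(−0.0316·4/12) = 28.0112
Current forward F = (S − I)·e^(rT) = (615.47 − 28.0112)·e^(0.0316·7/12) = 587.4588 × 1.018604 = 598.3879
Value (long) = (F − K)·e^(−rT) = (598.3879 − 634.33) × 0.981736 = -35.2857
Short position value = −(long value) = kr 35.29

kr 35.29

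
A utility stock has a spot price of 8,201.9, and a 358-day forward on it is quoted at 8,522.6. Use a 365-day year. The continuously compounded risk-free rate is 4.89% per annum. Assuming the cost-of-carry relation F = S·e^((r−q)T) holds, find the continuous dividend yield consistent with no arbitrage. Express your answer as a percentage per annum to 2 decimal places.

From F = S·e^((r−q)T): (r − q) = ln(F/S)/T
ln(8522.6/8201.9) = ln(1.039101) = 0.038356
(r − q) = 0.038356 / (358/365) = 0.039106
q = r − ln(F/S)/T = 0.0489 − 0.039106 = 0.009794
q = 0.98%

0.98%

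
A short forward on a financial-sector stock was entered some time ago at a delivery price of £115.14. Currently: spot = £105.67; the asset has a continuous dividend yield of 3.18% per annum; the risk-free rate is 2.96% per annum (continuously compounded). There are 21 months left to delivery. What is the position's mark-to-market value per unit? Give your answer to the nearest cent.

£9.38

Current fair forward for the remaining 21 months: F = S·e^((r − q)·T), (r − q) = 0.0296 − 0.0318 = -0.0022
F = 105.67 · e^(-0.0022 × 21/12) = 105.67 × 0.996157 = 105.2639
Value of long forward = (F − K)·e^(−rT) = (105.2639 − 115.14) · e^(−0.0296·21/12)
= -9.8761 × 0.949519 = -9.38
Short position value = −(long value) = £9.38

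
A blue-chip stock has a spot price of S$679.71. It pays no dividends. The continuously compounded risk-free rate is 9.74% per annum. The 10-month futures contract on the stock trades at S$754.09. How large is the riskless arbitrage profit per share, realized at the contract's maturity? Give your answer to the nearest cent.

S$16.91 per share

Fair futures: F* = S·e^(carry·T), with carry = r = 0.0974
F* = 679.71 · e^(0.0974 × 10/12) = 679.71 · e^0.081167 = 679.71 × 1.084552 = S$737.1808
Market S$754.09 > fair S$737.1808: forward overpriced → cash-and-carry (buy spot, short the forward).
At maturity, profit = |F_mkt − F*| = |754.09 − 737.1808| = S$16.91 per share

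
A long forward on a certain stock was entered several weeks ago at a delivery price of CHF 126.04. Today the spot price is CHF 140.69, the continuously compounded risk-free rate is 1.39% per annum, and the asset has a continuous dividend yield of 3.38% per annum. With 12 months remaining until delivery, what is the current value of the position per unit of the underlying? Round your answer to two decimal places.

Current fair forward for the remaining 12 months: F = S·e^((r − q)·T), (r − q) = 0.0139 − 0.0338 = -0.0199
F = 140.69 · e^(-0.0199 × 12/12) = 140.69 × 0.980297 = 137.9180
Value of long forward = (F − K)·e^(−rT) = (137.9180 − 126.04) · e^(−0.0139·12/12)
= 11.8780 × 0.986196 = 11.71

CHF 11.71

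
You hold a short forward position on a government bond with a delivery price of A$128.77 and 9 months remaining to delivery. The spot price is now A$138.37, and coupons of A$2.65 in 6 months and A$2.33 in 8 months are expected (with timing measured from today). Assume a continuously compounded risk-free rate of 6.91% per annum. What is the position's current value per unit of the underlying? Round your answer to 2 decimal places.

-A$11.32

PV(remaining coupons) I = 2.65·e^(−0.0691·6/12) + 2.33·e^(−0.0691·8/12) = 4.7851
Current forward F = (S − I)·e^(rT) = (138.37 − 4.7851)·e^(0.0691·9/12) = 133.5849 × 1.053191 = 140.6904
Value (long) = (F − K)·e^(−rT) = (140.6904 − 128.77) × 0.949495 = 11.3184
Short position value = −(long value) = -A$11.32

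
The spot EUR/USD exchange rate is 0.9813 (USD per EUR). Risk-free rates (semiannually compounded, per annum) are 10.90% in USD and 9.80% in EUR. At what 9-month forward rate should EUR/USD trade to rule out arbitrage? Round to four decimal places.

By covered interest parity, F = S · (1+r_USD/2)^(2T) / (1+r_EUR/2)^(2T)
= 0.9813 × 1.082854 / 1.074393 = 0.9813 × 1.007875
F = 0.9890 USD per EUR

0.9890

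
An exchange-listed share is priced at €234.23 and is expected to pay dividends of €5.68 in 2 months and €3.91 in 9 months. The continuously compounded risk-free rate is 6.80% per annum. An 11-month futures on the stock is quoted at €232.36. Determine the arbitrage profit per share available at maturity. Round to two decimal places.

€7.00 per share

PV(dividends) I = 5.68·e^(−0.0680·2/12) + 3.91·e^(−0.0680·9/12) = 9.3316
Fair futures F* = (S − I)·e^(rT) = (234.23 − 9.3316)·e^0.062333 = 224.8984 × 1.064317 = 239.3632
Market €232.36 < fair 239.3632: forward underpriced → reverse cash-and-carry (short the stock, invest proceeds at r, pay the dividends, go long the forward).
Profit at T = |F_mkt − F*| = |232.36 − 239.3632| = €7.00 per share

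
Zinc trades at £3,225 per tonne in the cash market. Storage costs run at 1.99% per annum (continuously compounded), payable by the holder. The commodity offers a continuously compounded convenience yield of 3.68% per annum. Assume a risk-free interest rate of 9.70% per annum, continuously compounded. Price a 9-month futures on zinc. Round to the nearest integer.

Net carry = r + u − y = 0.0970 + 0.0199 − 0.0368 = 0.0801
F = S·e^((r+u−y)T) = 3225 · e^(0.0801 × 9/12) = 3225 · e^0.060075
= 3225 × 1.061916 = £3,425 per tonne

£3,425 per tonne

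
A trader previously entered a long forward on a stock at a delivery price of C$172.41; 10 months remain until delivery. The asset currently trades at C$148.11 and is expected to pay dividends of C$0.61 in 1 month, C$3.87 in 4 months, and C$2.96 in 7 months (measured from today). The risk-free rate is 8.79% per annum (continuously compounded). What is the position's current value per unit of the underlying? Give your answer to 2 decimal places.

-C$19.30

PV(remaining dividends) I = 0.61·e^(−0.0879·1/12) + 3.87·e^(−0.0879·4/12) + 2.96·e^(−0.0879·7/12) = 7.1759
Current forward F = (S − I)·e^(rT) = (148.11 − 7.1759)·e^(0.0879·10/12) = 140.9341 × 1.076000 = 151.6451
Value (long) = (F − K)·e^(−rT) = (151.6451 − 172.41) × 0.929368 = -19.2982
Value = -C$19.30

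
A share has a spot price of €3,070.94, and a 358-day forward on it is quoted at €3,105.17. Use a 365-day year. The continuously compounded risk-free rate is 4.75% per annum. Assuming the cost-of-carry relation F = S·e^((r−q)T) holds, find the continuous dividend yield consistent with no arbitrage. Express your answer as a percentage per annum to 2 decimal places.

3.62%

From F = S·e^((r−q)T): (r − q) = ln(F/S)/T
ln(3105.17/3070.94) = ln(1.011146) = 0.011084
(r − q) = 0.011084 / (358/365) = 0.011301
q = r − ln(F/S)/T = 0.0475 − 0.011301 = 0.036199
q = 3.62%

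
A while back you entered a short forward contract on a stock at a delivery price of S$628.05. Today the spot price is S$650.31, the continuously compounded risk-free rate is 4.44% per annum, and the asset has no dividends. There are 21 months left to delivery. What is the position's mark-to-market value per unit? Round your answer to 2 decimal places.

-S$69.21

Current fair forward for the remaining 21 months: F = S·e^(r·T), r = 0.0444
F = 650.31 · e^(0.0444 × 21/12) = 650.31 × 1.080798 = 702.8537
Value of long forward = (F − K)·e^(−rT) = (702.8537 − 628.05) · e^(−0.0444·21/12)
= 74.8037 × 0.925242 = 69.21
Short position value = −(long value) = -S$69.21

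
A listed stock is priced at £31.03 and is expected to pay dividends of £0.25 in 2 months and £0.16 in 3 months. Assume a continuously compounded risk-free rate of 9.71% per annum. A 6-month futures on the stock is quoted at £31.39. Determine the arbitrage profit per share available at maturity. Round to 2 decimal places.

£0.76 per share

PV(dividends) I = 0.25·e^(−0.0971·2/12) + 0.16·e^(−0.0971·3/12) = 0.4021
Fair futures F* = (S − I)·e^(rT) = (31.03 − 0.4021)·e^0.048550 = 30.6279 × 1.049748 = 32.1516
Market £31.39 < fair 32.1516: forward underpriced → reverse cash-and-carry (short the stock, invest proceeds at r, pay the dividends, go long the forward).
Profit at T = |F_mkt − F*| = |31.39 − 32.1516| = £0.76 per share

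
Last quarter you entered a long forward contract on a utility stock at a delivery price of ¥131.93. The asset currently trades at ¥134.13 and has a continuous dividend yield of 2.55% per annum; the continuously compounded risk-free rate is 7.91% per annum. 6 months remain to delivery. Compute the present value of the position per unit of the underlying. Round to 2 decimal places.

¥5.62

Current fair forward for the remaining 6 months: F = S·e^((r − q)·T), (r − q) = 0.0791 − 0.0255 = 0.0536
F = 134.13 · e^(0.0536 × 6/12) = 134.13 × 1.027162 = 137.7732
Value of long forward = (F − K)·e^(−rT) = (137.7732 − 131.93) · e^(−0.0791·6/12)
= 5.8432 × 0.961222 = 5.62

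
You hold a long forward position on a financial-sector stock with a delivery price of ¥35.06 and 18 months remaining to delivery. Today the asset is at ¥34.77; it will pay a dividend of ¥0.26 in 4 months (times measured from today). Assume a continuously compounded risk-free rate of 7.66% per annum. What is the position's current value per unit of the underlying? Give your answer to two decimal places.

¥3.26

PV(remaining dividends) I = 0.26·e^(−0.0766·4/12) = 0.2534
Current forward F = (S − I)·e^(rT) = (34.77 − 0.2534)·e^(0.0766·18/12) = 34.5166 × 1.121761 = 38.7194
Value (long) = (F − K)·e^(−rT) = (38.7194 − 35.06) × 0.891455 = 3.2622
Value = ¥3.26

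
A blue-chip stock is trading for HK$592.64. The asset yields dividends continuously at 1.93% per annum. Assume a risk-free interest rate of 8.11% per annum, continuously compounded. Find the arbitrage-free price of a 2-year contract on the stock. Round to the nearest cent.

HK$670.61

F = S·e^((r − q)T) = 592.64 · e^((0.0811 − 0.0193) × 2)
= 592.64 · e^0.123600 = 592.64 × 1.131563
F = HK$670.61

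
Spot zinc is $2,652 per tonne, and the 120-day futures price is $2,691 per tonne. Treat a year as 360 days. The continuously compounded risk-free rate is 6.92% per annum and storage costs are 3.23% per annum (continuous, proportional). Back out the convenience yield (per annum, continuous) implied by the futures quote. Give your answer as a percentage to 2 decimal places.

F = S·e^((r+u−y)T) ⇒ (r+u−y) = ln(F/S)/T
ln(2691/2652) = 0.014599; /T ⇒ 0.043797
y = r + u − ln(F/S)/T = 0.0692 + 0.0323 − 0.043797 = 0.057703
y = 5.77%

5.77%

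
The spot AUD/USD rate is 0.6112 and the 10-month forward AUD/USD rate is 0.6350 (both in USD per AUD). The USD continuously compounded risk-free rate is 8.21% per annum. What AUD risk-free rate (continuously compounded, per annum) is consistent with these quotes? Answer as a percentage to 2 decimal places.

3.63%

F = S·e^((r_USD − r_AUD)T) ⇒ r_AUD = r_USD − ln(F/S)/T
ln(0.6350/0.6112) = 0.038201; /(10/12) = 0.045841
r_AUD = 0.0821 − 0.045841 = 0.036259
r_AUD = 3.63%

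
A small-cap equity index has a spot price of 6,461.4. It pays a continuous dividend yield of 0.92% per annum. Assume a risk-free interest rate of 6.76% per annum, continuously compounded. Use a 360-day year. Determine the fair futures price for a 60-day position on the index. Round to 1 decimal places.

F = S·e^((r − q)T) = 6461.4 · e^((0.0676 − 0.0092) × 60/360)
= 6461.4 · e^0.009733 = 6461.4 × 1.009781
F = 6,524.6

6,524.6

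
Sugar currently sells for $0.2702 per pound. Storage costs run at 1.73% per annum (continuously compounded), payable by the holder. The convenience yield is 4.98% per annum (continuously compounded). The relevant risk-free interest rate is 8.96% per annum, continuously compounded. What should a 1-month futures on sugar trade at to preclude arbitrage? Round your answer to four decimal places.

Net carry = r + u − y = 0.0896 + 0.0173 − 0.0498 = 0.0571
F = S·e^((r+u−y)T) = 0.2702 · e^(0.0571 × 1/12) = 0.2702 · e^0.004758
= 0.2702 × 1.004769 = $0.2715 per pound

$0.2715 per pound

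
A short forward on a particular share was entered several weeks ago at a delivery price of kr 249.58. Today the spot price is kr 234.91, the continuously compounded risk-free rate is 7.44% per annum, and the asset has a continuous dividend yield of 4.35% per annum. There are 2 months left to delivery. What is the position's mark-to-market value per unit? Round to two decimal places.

Current fair forward for the remaining 2 months: F = S·e^((r − q)·T), (r − q) = 0.0744 − 0.0435 = 0.0309
F = 234.91 · e^(0.0309 × 2/12) = 234.91 × 1.005163 = 236.1228
Value of long forward = (F − K)·e^(−rT) = (236.1228 − 249.58) · e^(−0.0744·2/12)
= -13.4572 × 0.987677 = -13.29
Short position value = −(long value) = kr 13.29

kr 13.29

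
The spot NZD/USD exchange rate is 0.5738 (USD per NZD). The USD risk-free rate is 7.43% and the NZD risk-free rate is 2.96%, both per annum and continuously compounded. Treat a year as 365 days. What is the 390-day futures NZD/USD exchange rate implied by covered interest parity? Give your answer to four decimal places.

F = S·e^((r_USD − r_NZD)T) = 0.5738 · e^((0.0743 − 0.0296) × 390/365)
= 0.5738 · e^0.047762 = 0.5738 × 1.048921
F = 0.6019 USD per NZD

0.6019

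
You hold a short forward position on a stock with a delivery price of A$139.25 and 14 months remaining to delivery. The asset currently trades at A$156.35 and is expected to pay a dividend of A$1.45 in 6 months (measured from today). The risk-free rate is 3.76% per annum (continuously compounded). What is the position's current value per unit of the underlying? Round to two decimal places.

-A$21.65

PV(remaining dividends) I = 1.45·e^(−0.0376·6/12) = 1.4230
Current forward F = (S − I)·e^(rT) = (156.35 − 1.4230)·e^(0.0376·14/12) = 154.9270 × 1.044843 = 161.8744
Value (long) = (F − K)·e^(−rT) = (161.8744 − 139.25) × 0.957082 = 21.6534
Short position value = −(long value) = -A$21.65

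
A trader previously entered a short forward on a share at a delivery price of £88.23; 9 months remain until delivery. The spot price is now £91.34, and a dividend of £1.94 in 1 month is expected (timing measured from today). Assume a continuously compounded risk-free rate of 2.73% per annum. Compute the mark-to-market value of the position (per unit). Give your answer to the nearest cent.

-£2.96

PV(remaining dividends) I = 1.94·e^(−0.0273·1/12) = 1.9356
Current forward F = (S − I)·e^(rT) = (91.34 − 1.9356)·e^(0.0273·9/12) = 89.4044 × 1.020686 = 91.2538
Value (long) = (F − K)·e^(−rT) = (91.2538 − 88.23) × 0.979733 = 2.9625
Short position value = −(long value) = -£2.96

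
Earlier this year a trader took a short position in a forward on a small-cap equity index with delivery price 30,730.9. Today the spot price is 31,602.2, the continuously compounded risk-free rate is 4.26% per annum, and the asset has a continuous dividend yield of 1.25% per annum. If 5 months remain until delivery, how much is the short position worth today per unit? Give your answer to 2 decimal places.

Current fair forward for the remaining 5 months: F = S·e^((r − q)·T), (r − q) = 0.0426 − 0.0125 = 0.0301
F = 31602.2 · e^(0.0301 × 5/12) = 31602.2 × 1.01262064 = 32001.0400
Value of long forward = (F − K)·e^(−rT) = (32001.0400 − 30730.9) · e^(−0.0426·5/12)
= 1270.1400 × 0.98240660 = 1247.79
Short position value = −(long value) = -1247.79

-1247.79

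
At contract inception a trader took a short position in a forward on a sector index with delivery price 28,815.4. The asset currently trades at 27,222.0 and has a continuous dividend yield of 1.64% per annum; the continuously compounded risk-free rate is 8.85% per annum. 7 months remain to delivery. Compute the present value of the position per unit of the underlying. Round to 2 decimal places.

Current fair forward for the remaining 7 months: F = S·e^((r − q)·T), (r − q) = 0.0885 − 0.0164 = 0.0721
F = 27222.0 · e^(0.0721 × 7/12) = 27222.0 × 1.04295532 = 28391.3297
Value of long forward = (F − K)·e^(−rT) = (28391.3297 − 28815.4) · e^(−0.0885·7/12)
= -424.0703 × 0.94968493 = -402.73
Short position value = −(long value) = 402.73

402.73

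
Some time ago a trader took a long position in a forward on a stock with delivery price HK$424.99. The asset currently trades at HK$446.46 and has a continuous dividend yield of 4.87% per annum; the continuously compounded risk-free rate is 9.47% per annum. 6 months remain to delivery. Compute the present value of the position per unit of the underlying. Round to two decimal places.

HK$30.38

Current fair forward for the remaining 6 months: F = S·e^((r − q)·T), (r − q) = 0.0947 − 0.0487 = 0.0460
F = 446.46 · e^(0.0460 × 6/12) = 446.46 × 1.023267 = 456.8478
Value of long forward = (F − K)·e^(−rT) = (456.8478 − 424.99) · e^(−0.0947·6/12)
= 31.8578 × 0.953754 = 30.38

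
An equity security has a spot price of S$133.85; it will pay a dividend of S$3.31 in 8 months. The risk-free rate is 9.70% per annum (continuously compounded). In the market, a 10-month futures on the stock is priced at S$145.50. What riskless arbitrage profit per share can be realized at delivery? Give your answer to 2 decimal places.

S$3.75 per share

PV(dividends) I = 3.31·e^(−0.0970·8/12) = 3.1027
Fair futures F* = (S − I)·e^(rT) = (133.85 − 3.1027)·e^0.080833 = 130.7473 × 1.084190 = 141.7549
Market S$145.50 > fair 141.7549: forward overpriced → cash-and-carry (borrow at r, buy the stock and collect the dividends, short the forward).
Profit at T = |F_mkt − F*| = |145.50 − 141.7549| = S$3.75 per share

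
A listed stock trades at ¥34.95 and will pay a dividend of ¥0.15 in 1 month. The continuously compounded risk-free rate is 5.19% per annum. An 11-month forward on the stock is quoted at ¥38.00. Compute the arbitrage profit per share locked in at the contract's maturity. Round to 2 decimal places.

PV(dividends) I = 0.15·e^(−0.0519·1/12) = 0.1494
Fair forward F* = (S − I)·e^(rT) = (34.95 − 0.1494)·e^0.047575 = 34.8006 × 1.048725 = 36.4963
Market ¥38.00 > fair 36.4963: forward overpriced → cash-and-carry (borrow at r, buy the stock and collect the dividends, short the forward).
Profit at T = |F_mkt − F*| = |38.00 − 36.4963| = ¥1.50 per share

¥1.50 per share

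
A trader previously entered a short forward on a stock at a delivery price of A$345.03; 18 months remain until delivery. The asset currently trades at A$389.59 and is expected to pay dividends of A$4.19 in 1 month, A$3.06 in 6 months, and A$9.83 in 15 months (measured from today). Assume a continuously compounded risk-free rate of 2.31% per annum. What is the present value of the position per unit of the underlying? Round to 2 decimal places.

-A$39.55

PV(remaining dividends) I = 4.19·e^(−0.0231·1/12) + 3.06·e^(−0.0231·6/12) + 9.83·e^(−0.0231·15/12) = 16.7570
Current forward F = (S − I)·e^(rT) = (389.59 − 16.7570)·e^(0.0231·18/12) = 372.8330 × 1.035257 = 385.9780
Value (long) = (F − K)·e^(−rT) = (385.9780 − 345.03) × 0.965943 = 39.5534
Short position value = −(long value) = -A$39.55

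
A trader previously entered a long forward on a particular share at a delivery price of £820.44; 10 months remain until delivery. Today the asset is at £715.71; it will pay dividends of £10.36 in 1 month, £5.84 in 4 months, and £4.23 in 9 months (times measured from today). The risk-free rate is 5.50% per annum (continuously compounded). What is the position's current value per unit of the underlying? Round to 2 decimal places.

PV(remaining dividends) I = 10.36·e^(−0.0550·1/12) + 5.84·e^(−0.0550·4/12) + 4.23·e^(−0.0550·9/12) = 20.1056
Current forward F = (S − I)·e^(rT) = (715.71 − 20.1056)·e^(0.0550·10/12) = 695.6044 × 1.046900 = 728.2282
Value (long) = (F − K)·e^(−rT) = (728.2282 − 820.44) × 0.955201 = -88.0808
Value = -£88.08

-£88.08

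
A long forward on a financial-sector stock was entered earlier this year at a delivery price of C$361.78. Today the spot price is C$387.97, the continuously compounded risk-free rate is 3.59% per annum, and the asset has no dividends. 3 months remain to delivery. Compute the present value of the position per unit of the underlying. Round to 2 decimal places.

Current fair forward for the remaining 3 months: F = S·e^(r·T), r = 0.0359
F = 387.97 · e^(0.0359 × 3/12) = 387.97 × 1.009015 = 391.4675
Value of long forward = (F − K)·e^(−rT) = (391.4675 − 361.78) · e^(−0.0359·3/12)
= 29.6875 × 0.991065 = 29.42

C$29.42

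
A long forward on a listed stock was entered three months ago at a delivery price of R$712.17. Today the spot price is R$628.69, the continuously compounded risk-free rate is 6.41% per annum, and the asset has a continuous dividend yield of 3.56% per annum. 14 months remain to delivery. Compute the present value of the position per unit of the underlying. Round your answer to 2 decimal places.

Current fair forward for the remaining 14 months: F = S·e^((r − q)·T), (r − q) = 0.0641 − 0.0356 = 0.0285
F = 628.69 · e^(0.0285 × 14/12) = 628.69 × 1.033809 = 649.9454
Value of long forward = (F − K)·e^(−rT) = (649.9454 − 712.17) · e^(−0.0641·14/12)
= -62.2246 × 0.927945 = -57.74

-R$57.74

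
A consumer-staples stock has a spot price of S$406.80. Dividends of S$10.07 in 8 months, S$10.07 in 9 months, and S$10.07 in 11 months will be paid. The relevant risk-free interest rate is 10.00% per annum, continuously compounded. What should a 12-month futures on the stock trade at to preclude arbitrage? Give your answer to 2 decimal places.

PV(dividends) I = 10.07·e^(−0.1000·8/12) + 10.07·e^(−0.1000·9/12) + 10.07·e^(−0.1000·11/12)
I = 9.4206 + 9.3424 + 9.1880 = 27.9510
F = (S − I)·e^(rT) = (406.80 − 27.9510) · e^(0.1000·12/12)
= 378.8490 · e^0.100000 = 378.8490 × 1.105171 = S$418.69

S$418.69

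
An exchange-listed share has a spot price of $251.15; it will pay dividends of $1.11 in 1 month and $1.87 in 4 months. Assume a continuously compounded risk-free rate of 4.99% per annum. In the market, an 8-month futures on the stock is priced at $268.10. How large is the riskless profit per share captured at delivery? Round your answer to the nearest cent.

PV(dividends) I = 1.11·e^(−0.0499·1/12) + 1.87·e^(−0.0499·4/12) = 2.9445
Fair futures F* = (S − I)·e^(rT) = (251.15 − 2.9445)·e^0.033267 = 248.2055 × 1.033827 = 256.6015
Market $268.10 > fair 256.6015: forward overpriced → cash-and-carry (borrow at r, buy the stock and collect the dividends, short the forward).
Profit at T = |F_mkt − F*| = |268.10 − 256.6015| = $11.50 per share

$11.50 per share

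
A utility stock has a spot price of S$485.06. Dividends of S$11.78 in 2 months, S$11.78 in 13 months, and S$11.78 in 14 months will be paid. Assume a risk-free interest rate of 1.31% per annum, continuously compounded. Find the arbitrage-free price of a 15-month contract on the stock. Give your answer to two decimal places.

S$457.52

PV(dividends) I = 11.78·e^(−0.0131·2/12) + 11.78·e^(−0.0131·13/12) + 11.78·e^(−0.0131·14/12)
I = 11.7543 + 11.6140 + 11.6013 = 34.9696
F = (S − I)·e^(rT) = (485.06 − 34.9696) · e^(0.0131·15/12)
= 450.0904 · e^0.016375 = 450.0904 × 1.016510 = S$457.52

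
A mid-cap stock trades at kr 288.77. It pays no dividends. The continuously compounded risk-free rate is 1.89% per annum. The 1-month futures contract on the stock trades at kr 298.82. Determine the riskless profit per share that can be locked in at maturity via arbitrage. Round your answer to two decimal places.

kr 9.59 per share

Fair futures: F* = S·e^(carry·T), with carry = r = 0.0189
F* = 288.77 · e^(0.0189 × 1/12) = 288.77 · e^0.001575 = 288.77 × 1.001576 = kr 289.2251
Market kr 298.82 > fair kr 289.2251: forward overpriced → cash-and-carry (buy spot, short the forward).
At maturity, profit = |F_mkt − F*| = |298.82 − 289.2251| = kr 9.59 per share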